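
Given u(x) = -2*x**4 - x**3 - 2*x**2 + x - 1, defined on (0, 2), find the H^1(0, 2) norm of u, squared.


||u||_{H^1}^2 = 868144/315

The H^1 norm (squared) on an interval (0, L) is
  ||u||_{H^1}^2 = ∫_0^L u(x)^2 dx + ∫_0^L u'(x)^2 dx.
Compute u'(x) = -8*x**3 - 3*x**2 - 4*x + 1.
Then u(x)^2 = 4*x**8 + 4*x**7 + 9*x**6 + 6*x**4 - 2*x**3 + 5*x**2 - 2*x + 1 and u'(x)^2 = 64*x**6 + 48*x**5 + 73*x**4 + 8*x**3 + 10*x**2 - 8*x + 1.
Integrate each monomial from 0 to 2 using ∫_0^2 c·x^n dx = c·2^(n+1)/(n+1):
  ∫_0^2 u(x)^2 dx = ∫_0^2 (4*x^8 + 4*x^7 + 9*x^6 + 6*x^4 - 2*x^3 + 5*x^2 - 2*x + 1) dx. Term by term:
    ∫_0^2 4*x^8 dx = 2048/9;  ∫_0^2 4*x^7 dx = 128;  ∫_0^2 9*x^6 dx = 1152/7;
    ∫_0^2 6*x^4 dx = 192/5;  ∫_0^2 -2*x^3 dx = -8;  ∫_0^2 5*x^2 dx = 40/3;
    ∫_0^2 -2*x dx = -4;  ∫_0^2 1 dx = 2.
  Sum: 2048/9 + 128 + 1152/7 + 192/5 − 8 + 40/3 − 4 + 2 = 176986/315.
  ∫_0^2 u'(x)^2 dx = ∫_0^2 (64*x^6 + 48*x^5 + 73*x^4 + 8*x^3 + 10*x^2 - 8*x + 1) dx. Term by term:
    ∫_0^2 64*x^6 dx = 8192/7;  ∫_0^2 48*x^5 dx = 512;  ∫_0^2 73*x^4 dx = 2336/5;
    ∫_0^2 8*x^3 dx = 32;  ∫_0^2 10*x^2 dx = 80/3;  ∫_0^2 -8*x dx = -16;
    ∫_0^2 1 dx = 2.
  Sum: 8192/7 + 512 + 2336/5 + 32 + 80/3 − 16 + 2 = 230386/105.
Adding: ||u||_{H^1}^2 = 176986/315 + 230386/105 = 868144/315.


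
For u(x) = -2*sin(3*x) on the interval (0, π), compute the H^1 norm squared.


||u||_{H^1(0,π)}^2 = 20*π

u'(x) = -6*cos(3*x).
Expand u² and (u')² and integrate term by term on (0, π), using: for integers n ≥ 1, ∫_0^π sin²(nx) dx = ∫_0^π cos²(nx) dx = π/2; for n ≠ n', ∫_0^π sin(nx)sin(n'x) dx = ∫_0^π cos(nx)cos(n'x) dx = 0; and by product-to-sum, ∫_0^π sin(nx)cos(n'x) dx = ½∫_0^π [sin((n+n')x) + sin((n−n')x)] dx, which is 0 when n+n' is even and 2n/(n²−n'²) when n+n' is odd (it need not vanish on (0, π)).
  u² squared terms: (-2)²·∫sin(3x)² dx = 4·π/2 = 2*π.
  So ∫_0^π u² dx = 2*π.
  (u')² squared terms: (-6)²·∫cos(3x)² dx = 36·π/2 = 18*π.
  So ∫_0^π (u')² dx = 18*π.
||u||_{H^1}^2 = (2*π) + (18*π) = 20*π.


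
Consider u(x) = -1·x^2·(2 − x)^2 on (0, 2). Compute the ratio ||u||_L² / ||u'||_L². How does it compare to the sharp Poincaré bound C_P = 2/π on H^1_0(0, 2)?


||u||_L² / ||u'||_L² = sqrt(3)/3 < C_P = 2/π.

u(x) = -1·x^2·(2 − x)^2, so u'(x) = 4*x*(-x^2 + 3*x - 2).
u(x) = -1·x^2·(2 − x)^2 vanishes at x = 0 and x = 2, so u ∈ H^1_0(0, 2). Differentiate via the product rule and integrate the resulting polynomials term by term.
  ∫_0^2 u² dx = ∫_0^2 (x^8 - 8*x^7 + 24*x^6 - 32*x^5 + 16*x^4) dx. Term by term:
    ∫_0^2 x^8 dx = 512/9;  ∫_0^2 -8*x^7 dx = -256;  ∫_0^2 24*x^6 dx = 3072/7;
    ∫_0^2 -32*x^5 dx = -1024/3;  ∫_0^2 16*x^4 dx = 512/5.
  Sum: 512/9 − 256 + 3072/7 − 1024/3 + 512/5 = 256/315.
  ∫_0^2 (u')² dx = ∫_0^2 (16*x^6 - 96*x^5 + 208*x^4 - 192*x^3 + 64*x^2) dx. Term by term:
    ∫_0^2 16*x^6 dx = 2048/7;  ∫_0^2 -96*x^5 dx = -1024;  ∫_0^2 208*x^4 dx = 6656/5;
    ∫_0^2 -192*x^3 dx = -768;  ∫_0^2 64*x^2 dx = 512/3.
  Sum: 2048/7 − 1024 + 6656/5 − 768 + 512/3 = 256/105.
∫_0^2 u² dx = 256/315, so ||u||_L² = 16*sqrt(35)/105.
∫_0^2 (u')² dx = 256/105, so ||u'||_L² = 16*sqrt(105)/105.
Ratio ||u||_L² / ||u'||_L² = sqrt(3)/3.
Sharp Poincaré constant on H^1_0(0, 2) is C_P = L/π = 2/π, achieved by sin(π/2·x).
A polynomial bump cannot attain the sharp Poincaré constant (only the first sine eigenfunction does), so the ratio is strictly less than C_P, consistent with ||u||_L² ≤ C_P ||u'||_L².


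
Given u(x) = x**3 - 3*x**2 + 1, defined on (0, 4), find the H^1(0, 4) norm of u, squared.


||u||_{H^1}^2 = 13964/35

The H^1 norm (squared) on an interval (0, L) is
  ||u||_{H^1}^2 = ∫_0^L u(x)^2 dx + ∫_0^L u'(x)^2 dx.
Compute u'(x) = 3*x**2 - 6*x.
Then u(x)^2 = x**6 - 6*x**5 + 9*x**4 + 2*x**3 - 6*x**2 + 1 and u'(x)^2 = 9*x**4 - 36*x**3 + 36*x**2.
Integrate each monomial from 0 to 4 using ∫_0^4 c·x^n dx = c·4^(n+1)/(n+1):
  ∫_0^4 u(x)^2 dx = ∫_0^4 (x^6 - 6*x^5 + 9*x^4 + 2*x^3 - 6*x^2 + 1) dx. Term by term:
    ∫_0^4 x^6 dx = 16384/7;  ∫_0^4 -6*x^5 dx = -4096;  ∫_0^4 9*x^4 dx = 9216/5;
    ∫_0^4 2*x^3 dx = 128;  ∫_0^4 -6*x^2 dx = -128;  ∫_0^4 1 dx = 4.
  Sum: 16384/7 − 4096 + 9216/5 + 128 − 128 + 4 = 3212/35.
  ∫_0^4 u'(x)^2 dx = ∫_0^4 (9*x^4 - 36*x^3 + 36*x^2) dx. Term by term:
    ∫_0^4 9*x^4 dx = 9216/5;  ∫_0^4 -36*x^3 dx = -2304;  ∫_0^4 36*x^2 dx = 768.
  Sum: 9216/5 − 2304 + 768 = 1536/5.
Adding: ||u||_{H^1}^2 = 3212/35 + 1536/5 = 13964/35.


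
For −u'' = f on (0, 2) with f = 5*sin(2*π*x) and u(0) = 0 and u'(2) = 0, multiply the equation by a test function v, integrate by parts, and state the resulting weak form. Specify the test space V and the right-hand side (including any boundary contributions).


V = {v ∈ H^1(0, 2) : v(0) = 0} (test functions vanish at x = 0 where u is specified); weak form: ∫_0^2 u'v' dx = ∫_0^2 (5*sin(2*π*x)) v dx for all v ∈ V.

Multiply both sides by a test function v and integrate from 0 to 2:
  ∫_0^2 −u''(x) v(x) dx = ∫_0^2 f(x) v(x) dx.
Integrate the LHS by parts once:
  ∫_0^2 −u'' v dx = −[u'(x) v(x)]_0^2 + ∫_0^2 u'(x) v'(x) dx.
Thus ∫_0^2 u'(x) v'(x) dx = ∫_0^2 f(x) v(x) dx + [u'(x) v(x)]_0^2.
Choose V so that boundary terms are either known or forced to vanish.
Mixed BC: u(0) = 0 (Dirichlet) and u'(2) = 0 (Neumann). Define V = {v ∈ H^1(0, 2) : v(0) = 0}. Then [u' v]_0^2 = u'(2)·v(2) − u'(0)·0 = 0.
Weak formulation: find u (satisfying any essential BC) such that ∫_0^2 u'(x) v'(x) dx = ∫_0^2 f v dx for all v ∈ V (Dirichlet at 0 absorbed into V; the Neumann datum at x = 2 is zero, so no boundary term remains).
Substituting f(x) = 5*sin(2*π*x), the right-hand side is ∫_0^2 (5*sin(2*π*x)) v dx.


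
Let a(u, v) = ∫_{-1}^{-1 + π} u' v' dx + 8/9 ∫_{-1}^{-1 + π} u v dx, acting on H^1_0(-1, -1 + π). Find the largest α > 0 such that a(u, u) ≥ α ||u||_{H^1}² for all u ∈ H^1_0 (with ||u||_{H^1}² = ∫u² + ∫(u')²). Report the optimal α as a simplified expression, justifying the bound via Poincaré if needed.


α = 17/18

Coercivity of a(·,·) on H^1_0(-1, -1 + π) means a(u, u) ≥ α ||u||_{H^1}² for every u ∈ H^1_0.
The interval has length L = π, and Poincaré/coercivity depend only on L. Here a(u, u) = ∫(u')² + (8/9)·∫u².
Here 0 < c = 8/9 < 1. The condition a(u,u) ≥ α||u||_{H^1}² reads (1−α)∫(u')² ≥ (α−c)∫u². Any admissible α is ≤ 1 (rapidly oscillating u have ∫u²/∫(u')² → 0), and α = 1 would force 0 ≥ (1−c)∫u², impossible since c < 1; so 1−α > 0. By the sharp Poincaré inequality on H^1_0 of an interval of length L, ∫(u')² ≥ (π/L)²∫u² with equality for the first sine mode sin(π(x−x₀)/L) (x₀ the left endpoint), so the inequality holds for all u iff (1−α)(π/L)² ≥ α − c, i.e. α ≤ ((π/L)² + c)/((π/L)² + 1) = (1 + c(L/π)²)/(1 + (L/π)²). With (π/L)² = 1 and c = 8/9, the largest admissible constant is α = ((π/L)² + c)/((π/L)² + 1).
Simplifying, α = 17/18.


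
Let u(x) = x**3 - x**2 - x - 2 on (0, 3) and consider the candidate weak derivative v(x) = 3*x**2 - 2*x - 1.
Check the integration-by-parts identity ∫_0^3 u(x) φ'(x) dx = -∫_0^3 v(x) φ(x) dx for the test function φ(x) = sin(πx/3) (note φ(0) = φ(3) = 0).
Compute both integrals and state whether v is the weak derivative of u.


LHS = -57/π + 324/π^3, RHS = -57/π + 324/π^3. Yes, v = u' weakly.

u(x) = x**3 - x**2 - x - 2, classical derivative u'(x) = 3*x**2 - 2*x - 1.
φ(x) = sin(πx/3), so φ'(x) = π*cos(π*x/3)/3.
Note φ(0) = φ(3) = 0, so the boundary term u·φ vanishes.
LHS = ∫_0^3 u(x) φ'(x) dx = ∫_0^3 (π*x^3*cos(π*x/3)/3 - π*x^2*cos(π*x/3)/3 - π*x*cos(π*x/3)/3 - 2*π*cos(π*x/3)/3) dx. Term by term:
  ∫_0^3 -2*π*cos(π*x/3)/3 dx = 0;  ∫_0^3 -π*x*cos(π*x/3)/3 dx = 6/π;  ∫_0^3 -π*x^2*cos(π*x/3)/3 dx = 18/π;
  ∫_0^3 π*x^3*cos(π*x/3)/3 dx = -81/π + 324/π^3.
Sum: 0 + 6/π + 18/π + -81/π + 324/π^3 = -57/π + 324/π^3.
So LHS = -57/π + 324/π^3.
∫_0^3 v(x) φ(x) dx = ∫_0^3 (3*x^2*sin(π*x/3) - 2*x*sin(π*x/3) - sin(π*x/3)) dx. Term by term:
  ∫_0^3 -sin(π*x/3) dx = -6/π;  ∫_0^3 -2*x*sin(π*x/3) dx = -18/π;  ∫_0^3 3*x^2*sin(π*x/3) dx = -324/π^3 + 81/π.
Sum: -6/π − 18/π + -324/π^3 + 81/π = -324/π^3 + 57/π.
So RHS = -∫_0^3 v(x) φ(x) dx = -57/π + 324/π^3.
LHS = RHS, so the identity holds for this test φ.
Moreover u is smooth here and v(x) = u'(x) = 3*x**2 - 2*x - 1 pointwise, so the identity holds for every test function. Hence v is the weak derivative of u.


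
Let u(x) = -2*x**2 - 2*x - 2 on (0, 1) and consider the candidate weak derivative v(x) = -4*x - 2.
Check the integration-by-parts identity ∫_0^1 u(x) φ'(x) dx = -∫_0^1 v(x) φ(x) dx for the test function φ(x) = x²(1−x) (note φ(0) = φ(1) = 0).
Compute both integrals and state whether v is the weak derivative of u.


LHS = 11/30, RHS = 11/30. Yes, v = u' weakly.

u(x) = -2*x**2 - 2*x - 2, classical derivative u'(x) = -4*x - 2.
φ(x) = x²(1−x), so φ'(x) = x*(2 - 3*x).
Note φ(0) = φ(1) = 0, so the boundary term u·φ vanishes.
LHS = ∫_0^1 u(x) φ'(x) dx = ∫_0^1 (6*x^4 + 2*x^3 + 2*x^2 - 4*x) dx. Term by term:
  ∫_0^1 6*x^4 dx = 6/5;  ∫_0^1 2*x^3 dx = 1/2;  ∫_0^1 2*x^2 dx = 2/3;
  ∫_0^1 -4*x dx = -2.
Sum: 6/5 + 1/2 + 2/3 − 2 = 11/30.
So LHS = 11/30.
∫_0^1 v(x) φ(x) dx = ∫_0^1 (4*x^4 - 2*x^3 - 2*x^2) dx. Term by term:
  ∫_0^1 4*x^4 dx = 4/5;  ∫_0^1 -2*x^3 dx = -1/2;  ∫_0^1 -2*x^2 dx = -2/3.
Sum: 4/5 − 1/2 − 2/3 = -11/30.
So RHS = -∫_0^1 v(x) φ(x) dx = 11/30.
LHS = RHS, so the identity holds for this test φ.
Moreover u is smooth here and v(x) = u'(x) = -4*x - 2 pointwise, so the identity holds for every test function. Hence v is the weak derivative of u.


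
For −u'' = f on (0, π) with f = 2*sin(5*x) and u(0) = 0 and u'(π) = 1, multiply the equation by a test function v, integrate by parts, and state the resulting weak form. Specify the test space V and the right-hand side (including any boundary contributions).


V = {v ∈ H^1(0, π) : v(0) = 0} (test functions vanish at x = 0 where u is specified); weak form: ∫_0^π u'v' dx = ∫_0^π (2*sin(5*x)) v dx + v(π) for all v ∈ V.

Multiply both sides by a test function v and integrate from 0 to π:
  ∫_0^π −u''(x) v(x) dx = ∫_0^π f(x) v(x) dx.
Integrate the LHS by parts once:
  ∫_0^π −u'' v dx = −[u'(x) v(x)]_0^π + ∫_0^π u'(x) v'(x) dx.
Thus ∫_0^π u'(x) v'(x) dx = ∫_0^π f(x) v(x) dx + [u'(x) v(x)]_0^π.
Choose V so that boundary terms are either known or forced to vanish.
Mixed BC: u(0) = 0 (Dirichlet) and u'(π) = 1 (Neumann). Define V = {v ∈ H^1(0, π) : v(0) = 0}. Then [u' v]_0^π = u'(π)·v(π) − u'(0)·0 = v(π).
Weak formulation: find u (satisfying any essential BC) such that ∫_0^π u'(x) v'(x) dx = ∫_0^π f v dx + v(π) for all v ∈ V (Dirichlet at 0 absorbed into V; Neumann datum at x = π contributes the boundary term).
Substituting f(x) = 2*sin(5*x), the right-hand side is ∫_0^π (2*sin(5*x)) v dx + v(π).


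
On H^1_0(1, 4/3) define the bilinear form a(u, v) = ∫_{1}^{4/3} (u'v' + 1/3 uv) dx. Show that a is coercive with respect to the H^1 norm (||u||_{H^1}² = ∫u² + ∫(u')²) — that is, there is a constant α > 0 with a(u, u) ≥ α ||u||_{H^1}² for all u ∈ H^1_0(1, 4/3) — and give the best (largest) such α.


α = (1 + 27*π^2)/(3*(1 + 9*π^2))

Coercivity of a(·,·) on H^1_0(1, 4/3) means a(u, u) ≥ α ||u||_{H^1}² for every u ∈ H^1_0.
The interval has length L = 1/3, and Poincaré/coercivity depend only on L. Here a(u, u) = ∫(u')² + (1/3)·∫u².
Here 0 < c = 1/3 < 1. The condition a(u,u) ≥ α||u||_{H^1}² reads (1−α)∫(u')² ≥ (α−c)∫u². Any admissible α is ≤ 1 (rapidly oscillating u have ∫u²/∫(u')² → 0), and α = 1 would force 0 ≥ (1−c)∫u², impossible since c < 1; so 1−α > 0. By the sharp Poincaré inequality on H^1_0 of an interval of length L, ∫(u')² ≥ (π/L)²∫u² with equality for the first sine mode sin(π(x−x₀)/L) (x₀ the left endpoint), so the inequality holds for all u iff (1−α)(π/L)² ≥ α − c, i.e. α ≤ ((π/L)² + c)/((π/L)² + 1) = (1 + c(L/π)²)/(1 + (L/π)²). With (π/L)² = 9*π^2 and c = 1/3, the largest admissible constant is α = ((π/L)² + c)/((π/L)² + 1).
Simplifying, α = (1 + 27*π^2)/(3*(1 + 9*π^2)).


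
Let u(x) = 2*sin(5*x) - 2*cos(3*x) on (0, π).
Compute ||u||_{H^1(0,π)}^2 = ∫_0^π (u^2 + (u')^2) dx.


||u||_{H^1(0,π)}^2 = 72*π

u'(x) = 6*sin(3*x) + 10*cos(5*x).
Expand u² and (u')² and integrate term by term on (0, π), using: for integers n ≥ 1, ∫_0^π sin²(nx) dx = ∫_0^π cos²(nx) dx = π/2; for n ≠ n', ∫_0^π sin(nx)sin(n'x) dx = ∫_0^π cos(nx)cos(n'x) dx = 0; and by product-to-sum, ∫_0^π sin(nx)cos(n'x) dx = ½∫_0^π [sin((n+n')x) + sin((n−n')x)] dx, which is 0 when n+n' is even and 2n/(n²−n'²) when n+n' is odd (it need not vanish on (0, π)).
  u² squared terms: (-2)²·∫cos(3x)² dx = 4·π/2 = 2*π;  (2)²·∫sin(5x)² dx = 4·π/2 = 2*π.
  u² cross terms: 2·(-2)·(2)·∫cos(3x)·sin(5x) dx = -8·(0) = 0.
  So ∫_0^π u² dx = 2*π + 2*π + 0 = 4*π.
  (u')² squared terms: (6)²·∫sin(3x)² dx = 36·π/2 = 18*π;  (10)²·∫cos(5x)² dx = 100·π/2 = 50*π.
  (u')² cross terms: 2·(6)·(10)·∫sin(3x)·cos(5x) dx = 120·(0) = 0.
  So ∫_0^π (u')² dx = 18*π + 50*π + 0 = 68*π.
||u||_{H^1}^2 = (4*π) + (68*π) = 72*π.


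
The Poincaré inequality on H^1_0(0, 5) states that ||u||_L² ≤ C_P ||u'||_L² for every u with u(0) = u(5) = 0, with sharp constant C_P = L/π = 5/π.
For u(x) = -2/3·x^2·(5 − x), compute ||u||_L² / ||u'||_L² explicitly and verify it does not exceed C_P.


||u||_L² / ||u'||_L² = 5*sqrt(14)/14 < C_P = 5/π.

u(x) = -2/3·x^2·(5 − x), so u'(x) = 2*x*(3*x - 10)/3.
u(x) = -2/3·x^2·(5 − x) vanishes at x = 0 and x = 5, so u ∈ H^1_0(0, 5). Differentiate via the product rule and integrate the resulting polynomials term by term.
  ∫_0^5 u² dx = ∫_0^5 (4*x^6/9 - 40*x^5/9 + 100*x^4/9) dx. Term by term:
    ∫_0^5 4*x^6/9 dx = 312500/63;  ∫_0^5 -40*x^5/9 dx = -312500/27;  ∫_0^5 100*x^4/9 dx = 62500/9.
  Sum: 312500/63 − 312500/27 + 62500/9 = 62500/189.
  ∫_0^5 (u')² dx = ∫_0^5 (4*x^4 - 80*x^3/3 + 400*x^2/9) dx. Term by term:
    ∫_0^5 4*x^4 dx = 2500;  ∫_0^5 -80*x^3/3 dx = -12500/3;  ∫_0^5 400*x^2/9 dx = 50000/27.
  Sum: 2500 − 12500/3 + 50000/27 = 5000/27.
∫_0^5 u² dx = 62500/189, so ||u||_L² = 250*sqrt(21)/63.
∫_0^5 (u')² dx = 5000/27, so ||u'||_L² = 50*sqrt(6)/9.
Ratio ||u||_L² / ||u'||_L² = 5*sqrt(14)/14.
Sharp Poincaré constant on H^1_0(0, 5) is C_P = L/π = 5/π, achieved by sin(π/5·x).
A polynomial bump cannot attain the sharp Poincaré constant (only the first sine eigenfunction does), so the ratio is strictly less than C_P, consistent with ||u||_L² ≤ C_P ||u'||_L².


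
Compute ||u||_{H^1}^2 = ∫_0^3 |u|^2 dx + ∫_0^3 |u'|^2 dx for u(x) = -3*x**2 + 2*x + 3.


||u||_{H^1}^2 = 1887/5

The H^1 norm (squared) on an interval (0, L) is
  ||u||_{H^1}^2 = ∫_0^L u(x)^2 dx + ∫_0^L u'(x)^2 dx.
Compute u'(x) = 2 - 6*x.
Then u(x)^2 = 9*x**4 - 12*x**3 - 14*x**2 + 12*x + 9 and u'(x)^2 = 36*x**2 - 24*x + 4.
Integrate each monomial from 0 to 3 using ∫_0^3 c·x^n dx = c·3^(n+1)/(n+1):
  ∫_0^3 u(x)^2 dx = ∫_0^3 (9*x^4 - 12*x^3 - 14*x^2 + 12*x + 9) dx. Term by term:
    ∫_0^3 9*x^4 dx = 2187/5;  ∫_0^3 -12*x^3 dx = -243;  ∫_0^3 -14*x^2 dx = -126;
    ∫_0^3 12*x dx = 54;  ∫_0^3 9 dx = 27.
  Sum: 2187/5 − 243 − 126 + 54 + 27 = 747/5.
  ∫_0^3 u'(x)^2 dx = ∫_0^3 (36*x^2 - 24*x + 4) dx. Term by term:
    ∫_0^3 36*x^2 dx = 324;  ∫_0^3 -24*x dx = -108;  ∫_0^3 4 dx = 12.
  Sum: 324 − 108 + 12 = 228.
Adding: ||u||_{H^1}^2 = 747/5 + 228 = 1887/5.


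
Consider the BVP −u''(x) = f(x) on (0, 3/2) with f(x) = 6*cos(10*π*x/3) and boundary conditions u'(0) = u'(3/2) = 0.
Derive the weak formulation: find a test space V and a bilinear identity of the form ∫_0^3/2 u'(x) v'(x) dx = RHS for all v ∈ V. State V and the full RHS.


V = H^1(0, 3/2) (no boundary constraint on v; u is determined up to an additive constant); weak form: ∫_0^3/2 u'v' dx = ∫_0^3/2 (6*cos(10*π*x/3)) v dx for all v ∈ V.

Multiply both sides by a test function v and integrate from 0 to 3/2:
  ∫_0^3/2 −u''(x) v(x) dx = ∫_0^3/2 f(x) v(x) dx.
Integrate the LHS by parts once:
  ∫_0^3/2 −u'' v dx = −[u'(x) v(x)]_0^3/2 + ∫_0^3/2 u'(x) v'(x) dx.
Thus ∫_0^3/2 u'(x) v'(x) dx = ∫_0^3/2 f(x) v(x) dx + [u'(x) v(x)]_0^3/2.
Choose V so that boundary terms are either known or forced to vanish.
u has homogeneous Neumann: u'(0) = u'(3/2) = 0. So [u' v]_0^3/2 = 0·v(3/2) − 0·v(0) = 0 for any v; take V = H^1(0, 3/2).
Weak formulation: find u (satisfying any essential BC) such that ∫_0^3/2 u'(x) v'(x) dx = ∫_0^3/2 f v dx for all v ∈ V (homogeneous Neumann, so boundary terms vanish).
Substituting f(x) = 6*cos(10*π*x/3), the right-hand side is ∫_0^3/2 (6*cos(10*π*x/3)) v dx.
Compatibility check (pure Neumann): taking v ≡ 1 ∈ V gives 0 = ∫_0^3/2 f dx + (0) − (0), i.e. ∫_0^3/2 f dx must equal u'(0) − u'(3/2) = 0. Indeed ∫_0^3/2 (6*cos(10*π*x/3)) dx = 0, so the data are compatible. The solution is then unique only up to an additive constant (fix it e.g. by requiring ∫_0^3/2 u dx = 0).


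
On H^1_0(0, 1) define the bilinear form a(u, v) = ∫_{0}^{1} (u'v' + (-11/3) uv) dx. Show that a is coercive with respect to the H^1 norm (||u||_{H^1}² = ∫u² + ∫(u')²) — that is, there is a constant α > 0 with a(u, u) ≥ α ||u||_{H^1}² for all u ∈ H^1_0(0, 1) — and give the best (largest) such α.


α = (-11/3 + π^2)/(1 + π^2)

Coercivity of a(·,·) on H^1_0(0, 1) means a(u, u) ≥ α ||u||_{H^1}² for every u ∈ H^1_0.
The interval has length L = 1, and Poincaré/coercivity depend only on L. Here a(u, u) = ∫(u')² + (-11/3)·∫u².
Here c = -11/3 < 0 with |c| < (π/L)² = π^2, so coercivity still holds. The condition a(u,u) ≥ α||u||_{H^1}² reads (1−α)∫(u')² ≥ (α−c)∫u². Any admissible α is ≤ 1 (rapidly oscillating u have ∫u²/∫(u')² → 0), and α = 1 would force 0 ≥ (1−c)∫u², impossible since c < 1; so 1−α > 0. By the sharp Poincaré inequality on H^1_0 of an interval of length L, ∫(u')² ≥ (π/L)²∫u² with equality for the first sine mode sin(π(x−x₀)/L) (x₀ the left endpoint), so the inequality holds for all u iff (1−α)(π/L)² ≥ α − c, i.e. α ≤ ((π/L)² + c)/((π/L)² + 1) = (1 + c(L/π)²)/(1 + (L/π)²). (Direct route, valid since c ≤ 0: Poincaré gives c∫u² ≥ c(L/π)²∫(u')², so a(u,u) ≥ (1 + c(L/π)²)∫(u')², while ||u||_{H^1}² ≤ (1 + (L/π)²)∫(u')²; dividing yields the same α.) With (π/L)² = π^2 and c = -11/3, the largest admissible constant is α = ((π/L)² + c)/((π/L)² + 1).
Simplifying, α = (-11/3 + π^2)/(1 + π^2).


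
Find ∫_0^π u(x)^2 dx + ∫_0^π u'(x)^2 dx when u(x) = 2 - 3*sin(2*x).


||u||_{H^1(0,π)}^2 = 53*π/2

u'(x) = -6*cos(2*x).
Expand u² and (u')² and integrate term by term on (0, π), using: for integers n ≥ 1, ∫_0^π sin²(nx) dx = ∫_0^π cos²(nx) dx = π/2; for n ≠ n', ∫_0^π sin(nx)sin(n'x) dx = ∫_0^π cos(nx)cos(n'x) dx = 0; and by product-to-sum, ∫_0^π sin(nx)cos(n'x) dx = ½∫_0^π [sin((n+n')x) + sin((n−n')x)] dx, which is 0 when n+n' is even and 2n/(n²−n'²) when n+n' is odd (it need not vanish on (0, π)). For the constant mode: ∫_0^π 1 dx = π, ∫_0^π cos(nx) dx = 0, ∫_0^π sin(nx) dx = (1−(−1)^n)/n.
  u² squared terms: (2)²·∫1 dx = 4·π = 4*π;  (-3)²·∫sin(2x)² dx = 9·π/2 = 9*π/2.
  u² cross terms: 2·(2)·(-3)·∫1·sin(2x) dx = -12·(0) = 0.
  So ∫_0^π u² dx = 4*π + 9*π/2 + 0 = 17*π/2.
  (u')² squared terms: (-6)²·∫cos(2x)² dx = 36·π/2 = 18*π.
  So ∫_0^π (u')² dx = 18*π.
||u||_{H^1}^2 = (17*π/2) + (18*π) = 53*π/2.


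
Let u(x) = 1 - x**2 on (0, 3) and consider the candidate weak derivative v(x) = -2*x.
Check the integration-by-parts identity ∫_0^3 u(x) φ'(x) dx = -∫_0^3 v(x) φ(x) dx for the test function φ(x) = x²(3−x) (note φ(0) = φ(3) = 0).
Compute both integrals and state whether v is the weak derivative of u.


LHS = 243/10, RHS = 243/10. Yes, v = u' weakly.

u(x) = 1 - x**2, classical derivative u'(x) = -2*x.
φ(x) = x²(3−x), so φ'(x) = 3*x*(2 - x).
Note φ(0) = φ(3) = 0, so the boundary term u·φ vanishes.
LHS = ∫_0^3 u(x) φ'(x) dx = ∫_0^3 (3*x^4 - 6*x^3 - 3*x^2 + 6*x) dx. Term by term:
  ∫_0^3 3*x^4 dx = 729/5;  ∫_0^3 -6*x^3 dx = -243/2;  ∫_0^3 -3*x^2 dx = -27;
  ∫_0^3 6*x dx = 27.
Sum: 729/5 − 243/2 − 27 + 27 = 243/10.
So LHS = 243/10.
∫_0^3 v(x) φ(x) dx = ∫_0^3 (2*x^4 - 6*x^3) dx. Term by term:
  ∫_0^3 2*x^4 dx = 486/5;  ∫_0^3 -6*x^3 dx = -243/2.
Sum: 486/5 − 243/2 = -243/10.
So RHS = -∫_0^3 v(x) φ(x) dx = 243/10.
LHS = RHS, so the identity holds for this test φ.
Moreover u is smooth here and v(x) = u'(x) = -2*x pointwise, so the identity holds for every test function. Hence v is the weak derivative of u.


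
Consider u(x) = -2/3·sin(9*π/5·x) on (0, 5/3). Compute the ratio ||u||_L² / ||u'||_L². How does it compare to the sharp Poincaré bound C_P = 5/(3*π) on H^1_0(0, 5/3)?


||u||_L² / ||u'||_L² = 5/(9*π) < C_P = 5/(3*π).

u(x) = -2/3·sin(9*π/5·x), so u'(x) = -6*π*cos(9*π*x/5)/5.
Writing u(x) = A·sin(kπx/L) with A = -2/3 and k = 3, use ∫_0^L sin²(kπx/L) dx = L/2 and ∫_0^L cos²(kπx/L) dx = L/2.
u² = 4/9·sin²(9*π/5·x) and (u')² = 36*π^2/25·cos²(9*π/5·x), and each of sin², cos² integrates to L/2 = 5/6 over (0, 5/3).
∫_0^5/3 u² dx = 10/27, so ||u||_L² = sqrt(30)/9.
∫_0^5/3 (u')² dx = 6*π^2/5, so ||u'||_L² = sqrt(30)*π/5.
Ratio ||u||_L² / ||u'||_L² = 5/(9*π).
Sharp Poincaré constant on H^1_0(0, 5/3) is C_P = L/π = 5/(3*π), achieved by sin(3*π/5·x).
This is the k = 3 harmonic; the ratio L/(kπ) is strictly less than C_P = L/π, consistent with the sharp inequality ||u||_L² ≤ C_P ||u'||_L².


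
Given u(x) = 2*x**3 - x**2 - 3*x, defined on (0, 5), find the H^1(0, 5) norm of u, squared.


||u||_{H^1}^2 = 647855/14

The H^1 norm (squared) on an interval (0, L) is
  ||u||_{H^1}^2 = ∫_0^L u(x)^2 dx + ∫_0^L u'(x)^2 dx.
Compute u'(x) = 6*x**2 - 2*x - 3.
Then u(x)^2 = 4*x**6 - 4*x**5 - 11*x**4 + 6*x**3 + 9*x**2 and u'(x)^2 = 36*x**4 - 24*x**3 - 32*x**2 + 12*x + 9.
Integrate each monomial from 0 to 5 using ∫_0^5 c·x^n dx = c·5^(n+1)/(n+1):
  ∫_0^5 u(x)^2 dx = ∫_0^5 (4*x^6 - 4*x^5 - 11*x^4 + 6*x^3 + 9*x^2) dx. Term by term:
    ∫_0^5 4*x^6 dx = 312500/7;  ∫_0^5 -4*x^5 dx = -31250/3;  ∫_0^5 -11*x^4 dx = -6875;
    ∫_0^5 6*x^3 dx = 1875/2;  ∫_0^5 9*x^2 dx = 375.
  Sum: 312500/7 − 31250/3 − 6875 + 1875/2 + 375 = 1203875/42.
  ∫_0^5 u'(x)^2 dx = ∫_0^5 (36*x^4 - 24*x^3 - 32*x^2 + 12*x + 9) dx. Term by term:
    ∫_0^5 36*x^4 dx = 22500;  ∫_0^5 -24*x^3 dx = -3750;  ∫_0^5 -32*x^2 dx = -4000/3;
    ∫_0^5 12*x dx = 150;  ∫_0^5 9 dx = 45.
  Sum: 22500 − 3750 − 4000/3 + 150 + 45 = 52835/3.
Adding: ||u||_{H^1}^2 = 1203875/42 + 52835/3 = 647855/14.


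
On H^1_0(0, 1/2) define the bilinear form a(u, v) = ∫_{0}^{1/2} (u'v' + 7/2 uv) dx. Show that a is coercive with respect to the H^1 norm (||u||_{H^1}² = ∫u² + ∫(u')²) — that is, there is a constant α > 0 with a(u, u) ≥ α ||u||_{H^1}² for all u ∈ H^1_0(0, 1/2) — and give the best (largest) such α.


α = 1

Coercivity of a(·,·) on H^1_0(0, 1/2) means a(u, u) ≥ α ||u||_{H^1}² for every u ∈ H^1_0.
The interval has length L = 1/2, and Poincaré/coercivity depend only on L. Here a(u, u) = ∫(u')² + (7/2)·∫u².
Here c = 7/2 ≥ 1, so a(u,u) = ∫(u')² + c∫u² ≥ ∫(u')² + ∫u² = ||u||_{H^1}², i.e. α = 1 works. No larger α is possible: a(u,u) ≥ α||u||_{H^1}² means (1−α)∫(u')² ≥ (α−c)∫u², and for the modes u_n = sin(nπ(x−x₀)/L) (x₀ the left endpoint) one has ∫u_n²/∫(u_n')² = (L/(nπ))² → 0, so a(u_n,u_n)/||u_n||_{H^1}² → 1. Hence the optimal constant is α = 1.
Therefore α = 1.


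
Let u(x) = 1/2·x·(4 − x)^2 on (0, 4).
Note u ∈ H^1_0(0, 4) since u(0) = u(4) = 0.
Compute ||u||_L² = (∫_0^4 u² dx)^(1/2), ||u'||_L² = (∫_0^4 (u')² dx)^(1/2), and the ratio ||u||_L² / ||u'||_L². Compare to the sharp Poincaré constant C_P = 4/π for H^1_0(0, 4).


||u||_L² / ||u'||_L² = 2*sqrt(14)/7 < C_P = 4/π.

u(x) = 1/2·x·(4 − x)^2, so u'(x) = (x/2 - 2)*(3*x - 4).
u(x) = 1/2·x·(4 − x)^2 vanishes at x = 0 and x = 4, so u ∈ H^1_0(0, 4). Differentiate via the product rule and integrate the resulting polynomials term by term.
  ∫_0^4 u² dx = ∫_0^4 (x^6/4 - 4*x^5 + 24*x^4 - 64*x^3 + 64*x^2) dx. Term by term:
    ∫_0^4 x^6/4 dx = 4096/7;  ∫_0^4 -4*x^5 dx = -8192/3;  ∫_0^4 24*x^4 dx = 24576/5;
    ∫_0^4 -64*x^3 dx = -4096;  ∫_0^4 64*x^2 dx = 4096/3.
  Sum: 4096/7 − 8192/3 + 24576/5 − 4096 + 4096/3 = 4096/105.
  ∫_0^4 (u')² dx = ∫_0^4 (9*x^4/4 - 24*x^3 + 88*x^2 - 128*x + 64) dx. Term by term:
    ∫_0^4 9*x^4/4 dx = 2304/5;  ∫_0^4 -24*x^3 dx = -1536;  ∫_0^4 88*x^2 dx = 5632/3;
    ∫_0^4 -128*x dx = -1024;  ∫_0^4 64 dx = 256.
  Sum: 2304/5 − 1536 + 5632/3 − 1024 + 256 = 512/15.
∫_0^4 u² dx = 4096/105, so ||u||_L² = 64*sqrt(105)/105.
∫_0^4 (u')² dx = 512/15, so ||u'||_L² = 16*sqrt(30)/15.
Ratio ||u||_L² / ||u'||_L² = 2*sqrt(14)/7.
Sharp Poincaré constant on H^1_0(0, 4) is C_P = L/π = 4/π, achieved by sin(π/4·x).
A polynomial bump cannot attain the sharp Poincaré constant (only the first sine eigenfunction does), so the ratio is strictly less than C_P, consistent with ||u||_L² ≤ C_P ||u'||_L².


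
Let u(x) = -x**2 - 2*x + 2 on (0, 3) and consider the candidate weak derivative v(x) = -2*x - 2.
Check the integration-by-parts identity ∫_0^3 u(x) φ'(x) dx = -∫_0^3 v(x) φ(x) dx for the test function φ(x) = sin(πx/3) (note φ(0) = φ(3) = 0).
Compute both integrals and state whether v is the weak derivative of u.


LHS = 30/π, RHS = 30/π. Yes, v = u' weakly.

u(x) = -x**2 - 2*x + 2, classical derivative u'(x) = -2*x - 2.
φ(x) = sin(πx/3), so φ'(x) = π*cos(π*x/3)/3.
Note φ(0) = φ(3) = 0, so the boundary term u·φ vanishes.
LHS = ∫_0^3 u(x) φ'(x) dx = ∫_0^3 (-π*x^2*cos(π*x/3)/3 - 2*π*x*cos(π*x/3)/3 + 2*π*cos(π*x/3)/3) dx. Term by term:
  ∫_0^3 2*π*cos(π*x/3)/3 dx = 0;  ∫_0^3 -2*π*x*cos(π*x/3)/3 dx = 12/π;  ∫_0^3 -π*x^2*cos(π*x/3)/3 dx = 18/π.
Sum: 0 + 12/π + 18/π = 30/π.
So LHS = 30/π.
∫_0^3 v(x) φ(x) dx = ∫_0^3 (-2*x*sin(π*x/3) - 2*sin(π*x/3)) dx. Term by term:
  ∫_0^3 -2*sin(π*x/3) dx = -12/π;  ∫_0^3 -2*x*sin(π*x/3) dx = -18/π.
Sum: -12/π − 18/π = -30/π.
So RHS = -∫_0^3 v(x) φ(x) dx = 30/π.
LHS = RHS, so the identity holds for this test φ.
Moreover u is smooth here and v(x) = u'(x) = -2*x - 2 pointwise, so the identity holds for every test function. Hence v is the weak derivative of u.


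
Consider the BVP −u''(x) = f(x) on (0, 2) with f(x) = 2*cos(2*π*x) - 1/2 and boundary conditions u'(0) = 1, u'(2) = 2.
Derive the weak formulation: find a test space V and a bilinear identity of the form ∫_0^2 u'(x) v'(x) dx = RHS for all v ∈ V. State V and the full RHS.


V = H^1(0, 2) (v unrestricted at boundary; u is determined up to an additive constant); weak form: ∫_0^2 u'v' dx = ∫_0^2 (2*cos(2*π*x) - 1/2) v dx + 2·v(2) − v(0) for all v ∈ V.

Multiply both sides by a test function v and integrate from 0 to 2:
  ∫_0^2 −u''(x) v(x) dx = ∫_0^2 f(x) v(x) dx.
Integrate the LHS by parts once:
  ∫_0^2 −u'' v dx = −[u'(x) v(x)]_0^2 + ∫_0^2 u'(x) v'(x) dx.
Thus ∫_0^2 u'(x) v'(x) dx = ∫_0^2 f(x) v(x) dx + [u'(x) v(x)]_0^2.
Choose V so that boundary terms are either known or forced to vanish.
u has inhomogeneous Neumann u'(0) = 1, u'(2) = 2. [u' v]_0^2 = (2)·v(2) − (1)·v(0) = 2·v(2) − v(0). Take V = H^1(0, 2); boundary term becomes part of RHS.
Weak formulation: find u (satisfying any essential BC) such that ∫_0^2 u'(x) v'(x) dx = ∫_0^2 f v dx + 2·v(2) − v(0) for all v ∈ V (Neumann data are natural BCs: they enter the RHS as boundary terms).
Substituting f(x) = 2*cos(2*π*x) - 1/2, the right-hand side is ∫_0^2 (2*cos(2*π*x) - 1/2) v dx + 2·v(2) − v(0).
Compatibility check (pure Neumann): taking v ≡ 1 ∈ V gives 0 = ∫_0^2 f dx + (2) − (1), i.e. ∫_0^2 f dx must equal u'(0) − u'(2) = -1. Indeed ∫_0^2 (2*cos(2*π*x) - 1/2) dx = -1, so the data are compatible. The solution is then unique only up to an additive constant (fix it e.g. by requiring ∫_0^2 u dx = 0).


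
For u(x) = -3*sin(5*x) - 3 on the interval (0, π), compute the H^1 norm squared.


||u||_{H^1(0,π)}^2 = 36/5 + 126*π

u'(x) = -15*cos(5*x).
Expand u² and (u')² and integrate term by term on (0, π), using: for integers n ≥ 1, ∫_0^π sin²(nx) dx = ∫_0^π cos²(nx) dx = π/2; for n ≠ n', ∫_0^π sin(nx)sin(n'x) dx = ∫_0^π cos(nx)cos(n'x) dx = 0; and by product-to-sum, ∫_0^π sin(nx)cos(n'x) dx = ½∫_0^π [sin((n+n')x) + sin((n−n')x)] dx, which is 0 when n+n' is even and 2n/(n²−n'²) when n+n' is odd (it need not vanish on (0, π)). For the constant mode: ∫_0^π 1 dx = π, ∫_0^π cos(nx) dx = 0, ∫_0^π sin(nx) dx = (1−(−1)^n)/n.
  u² squared terms: (-3)²·∫1 dx = 9·π = 9*π;  (-3)²·∫sin(5x)² dx = 9·π/2 = 9*π/2.
  u² cross terms: 2·(-3)·(-3)·∫1·sin(5x) dx = 18·(2/5) = 36/5.
  So ∫_0^π u² dx = 9*π + 9*π/2 + 36/5 = 36/5 + 27*π/2.
  (u')² squared terms: (-15)²·∫cos(5x)² dx = 225·π/2 = 225*π/2.
  So ∫_0^π (u')² dx = 225*π/2.
||u||_{H^1}^2 = (36/5 + 27*π/2) + (225*π/2) = 36/5 + 126*π.


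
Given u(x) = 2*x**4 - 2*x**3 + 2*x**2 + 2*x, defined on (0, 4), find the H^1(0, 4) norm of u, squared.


||u||_{H^1}^2 = 57496112/315

The H^1 norm (squared) on an interval (0, L) is
  ||u||_{H^1}^2 = ∫_0^L u(x)^2 dx + ∫_0^L u'(x)^2 dx.
Compute u'(x) = 8*x**3 - 6*x**2 + 4*x + 2.
Then u(x)^2 = 4*x**8 - 8*x**7 + 12*x**6 - 4*x**4 + 8*x**3 + 4*x**2 and u'(x)^2 = 64*x**6 - 96*x**5 + 100*x**4 - 16*x**3 - 8*x**2 + 16*x + 4.
Integrate each monomial from 0 to 4 using ∫_0^4 c·x^n dx = c·4^(n+1)/(n+1):
  ∫_0^4 u(x)^2 dx = ∫_0^4 (4*x^8 - 8*x^7 + 12*x^6 - 4*x^4 + 8*x^3 + 4*x^2) dx. Term by term:
    ∫_0^4 4*x^8 dx = 1048576/9;  ∫_0^4 -8*x^7 dx = -65536;  ∫_0^4 12*x^6 dx = 196608/7;
    ∫_0^4 -4*x^4 dx = -4096/5;  ∫_0^4 8*x^3 dx = 512;  ∫_0^4 4*x^2 dx = 256/3.
  Sum: 1048576/9 − 65536 + 196608/7 − 4096/5 + 512 + 256/3 = 24833792/315.
  ∫_0^4 u'(x)^2 dx = ∫_0^4 (64*x^6 - 96*x^5 + 100*x^4 - 16*x^3 - 8*x^2 + 16*x + 4) dx. Term by term:
    ∫_0^4 64*x^6 dx = 1048576/7;  ∫_0^4 -96*x^5 dx = -65536;  ∫_0^4 100*x^4 dx = 20480;
    ∫_0^4 -16*x^3 dx = -1024;  ∫_0^4 -8*x^2 dx = -512/3;  ∫_0^4 16*x dx = 128;
    ∫_0^4 4 dx = 16.
  Sum: 1048576/7 − 65536 + 20480 − 1024 − 512/3 + 128 + 16 = 2177488/21.
Adding: ||u||_{H^1}^2 = 24833792/315 + 2177488/21 = 57496112/315.


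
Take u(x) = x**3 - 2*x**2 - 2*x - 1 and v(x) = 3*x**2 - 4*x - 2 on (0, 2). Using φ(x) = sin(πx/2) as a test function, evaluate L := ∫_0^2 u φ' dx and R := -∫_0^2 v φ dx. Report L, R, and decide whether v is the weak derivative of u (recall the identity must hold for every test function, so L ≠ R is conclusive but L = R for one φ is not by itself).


LHS = 96/π^3, RHS = 96/π^3. Yes, v = u' weakly.

u(x) = x**3 - 2*x**2 - 2*x - 1, classical derivative u'(x) = 3*x**2 - 4*x - 2.
φ(x) = sin(πx/2), so φ'(x) = π*cos(π*x/2)/2.
Note φ(0) = φ(2) = 0, so the boundary term u·φ vanishes.
LHS = ∫_0^2 u(x) φ'(x) dx = ∫_0^2 (π*x^3*cos(π*x/2)/2 - π*x^2*cos(π*x/2) - π*x*cos(π*x/2) - π*cos(π*x/2)/2) dx. Term by term:
  ∫_0^2 -π*cos(π*x/2)/2 dx = 0;  ∫_0^2 π*x^3*cos(π*x/2)/2 dx = -24/π + 96/π^3;  ∫_0^2 -π*x*cos(π*x/2) dx = 8/π;
  ∫_0^2 -π*x^2*cos(π*x/2) dx = 16/π.
Sum: 0 + -24/π + 96/π^3 + 8/π + 16/π = 96/π^3.
So LHS = 96/π^3.
∫_0^2 v(x) φ(x) dx = ∫_0^2 (3*x^2*sin(π*x/2) - 4*x*sin(π*x/2) - 2*sin(π*x/2)) dx. Term by term:
  ∫_0^2 -2*sin(π*x/2) dx = -8/π;  ∫_0^2 -4*x*sin(π*x/2) dx = -16/π;  ∫_0^2 3*x^2*sin(π*x/2) dx = -96/π^3 + 24/π.
Sum: -8/π − 16/π + -96/π^3 + 24/π = -96/π^3.
So RHS = -∫_0^2 v(x) φ(x) dx = 96/π^3.
LHS = RHS, so the identity holds for this test φ.
Moreover u is smooth here and v(x) = u'(x) = 3*x**2 - 4*x - 2 pointwise, so the identity holds for every test function. Hence v is the weak derivative of u.


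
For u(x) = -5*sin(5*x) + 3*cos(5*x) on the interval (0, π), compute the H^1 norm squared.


||u||_{H^1(0,π)}^2 = 442*π

u'(x) = -15*sin(5*x) - 25*cos(5*x).
Expand u² and (u')² and integrate term by term on (0, π), using: for integers n ≥ 1, ∫_0^π sin²(nx) dx = ∫_0^π cos²(nx) dx = π/2; for n ≠ n', ∫_0^π sin(nx)sin(n'x) dx = ∫_0^π cos(nx)cos(n'x) dx = 0; and by product-to-sum, ∫_0^π sin(nx)cos(n'x) dx = ½∫_0^π [sin((n+n')x) + sin((n−n')x)] dx, which is 0 when n+n' is even and 2n/(n²−n'²) when n+n' is odd (it need not vanish on (0, π)).
  u² squared terms: (-5)²·∫sin(5x)² dx = 25·π/2 = 25*π/2;  (3)²·∫cos(5x)² dx = 9·π/2 = 9*π/2.
  u² cross terms: 2·(-5)·(3)·∫sin(5x)·cos(5x) dx = -30·(0) = 0.
  So ∫_0^π u² dx = 25*π/2 + 9*π/2 + 0 = 17*π.
  (u')² squared terms: (-25)²·∫cos(5x)² dx = 625·π/2 = 625*π/2;  (-15)²·∫sin(5x)² dx = 225·π/2 = 225*π/2.
  (u')² cross terms: 2·(-25)·(-15)·∫cos(5x)·sin(5x) dx = 750·(0) = 0.
  So ∫_0^π (u')² dx = 625*π/2 + 225*π/2 + 0 = 425*π.
||u||_{H^1}^2 = (17*π) + (425*π) = 442*π.


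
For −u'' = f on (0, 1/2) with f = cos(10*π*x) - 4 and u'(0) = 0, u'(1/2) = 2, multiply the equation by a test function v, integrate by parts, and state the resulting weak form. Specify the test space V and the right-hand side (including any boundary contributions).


V = H^1(0, 1/2) (v unrestricted at boundary; u is determined up to an additive constant); weak form: ∫_0^1/2 u'v' dx = ∫_0^1/2 (cos(10*π*x) - 4) v dx + 2·v(1/2) for all v ∈ V.

Multiply both sides by a test function v and integrate from 0 to 1/2:
  ∫_0^1/2 −u''(x) v(x) dx = ∫_0^1/2 f(x) v(x) dx.
Integrate the LHS by parts once:
  ∫_0^1/2 −u'' v dx = −[u'(x) v(x)]_0^1/2 + ∫_0^1/2 u'(x) v'(x) dx.
Thus ∫_0^1/2 u'(x) v'(x) dx = ∫_0^1/2 f(x) v(x) dx + [u'(x) v(x)]_0^1/2.
Choose V so that boundary terms are either known or forced to vanish.
u has inhomogeneous Neumann u'(0) = 0, u'(1/2) = 2. [u' v]_0^1/2 = (2)·v(1/2) − (0)·v(0) = 2·v(1/2). Take V = H^1(0, 1/2); boundary term becomes part of RHS.
Weak formulation: find u (satisfying any essential BC) such that ∫_0^1/2 u'(x) v'(x) dx = ∫_0^1/2 f v dx + 2·v(1/2) for all v ∈ V (Neumann data are natural BCs: they enter the RHS as boundary terms).
Substituting f(x) = cos(10*π*x) - 4, the right-hand side is ∫_0^1/2 (cos(10*π*x) - 4) v dx + 2·v(1/2).
Compatibility check (pure Neumann): taking v ≡ 1 ∈ V gives 0 = ∫_0^1/2 f dx + (2) − (0), i.e. ∫_0^1/2 f dx must equal u'(0) − u'(1/2) = -2. Indeed ∫_0^1/2 (cos(10*π*x) - 4) dx = -2, so the data are compatible. The solution is then unique only up to an additive constant (fix it e.g. by requiring ∫_0^1/2 u dx = 0).


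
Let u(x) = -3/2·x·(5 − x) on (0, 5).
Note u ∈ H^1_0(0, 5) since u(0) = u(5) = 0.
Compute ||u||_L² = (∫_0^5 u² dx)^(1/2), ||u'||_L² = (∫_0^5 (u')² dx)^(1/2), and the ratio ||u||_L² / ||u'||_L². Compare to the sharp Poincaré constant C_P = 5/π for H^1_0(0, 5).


||u||_L² / ||u'||_L² = sqrt(10)/2 < C_P = 5/π.

u(x) = -3/2·x·(5 − x), so u'(x) = 3*x - 15/2.
u(x) = -3/2·x·(5 − x) vanishes at x = 0 and x = 5, so u ∈ H^1_0(0, 5). Differentiate via the product rule and integrate the resulting polynomials term by term.
  ∫_0^5 u² dx = ∫_0^5 (9*x^4/4 - 45*x^3/2 + 225*x^2/4) dx. Term by term:
    ∫_0^5 9*x^4/4 dx = 5625/4;  ∫_0^5 -45*x^3/2 dx = -28125/8;  ∫_0^5 225*x^2/4 dx = 9375/4.
  Sum: 5625/4 − 28125/8 + 9375/4 = 1875/8.
  ∫_0^5 (u')² dx = ∫_0^5 (9*x^2 - 45*x + 225/4) dx. Term by term:
    ∫_0^5 9*x^2 dx = 375;  ∫_0^5 -45*x dx = -1125/2;  ∫_0^5 225/4 dx = 1125/4.
  Sum: 375 − 1125/2 + 1125/4 = 375/4.
∫_0^5 u² dx = 1875/8, so ||u||_L² = 25*sqrt(6)/4.
∫_0^5 (u')² dx = 375/4, so ||u'||_L² = 5*sqrt(15)/2.
Ratio ||u||_L² / ||u'||_L² = sqrt(10)/2.
Sharp Poincaré constant on H^1_0(0, 5) is C_P = L/π = 5/π, achieved by sin(π/5·x).
A polynomial bump cannot attain the sharp Poincaré constant (only the first sine eigenfunction does), so the ratio is strictly less than C_P, consistent with ||u||_L² ≤ C_P ||u'||_L².


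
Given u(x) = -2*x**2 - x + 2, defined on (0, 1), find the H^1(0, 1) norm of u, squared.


||u||_{H^1}^2 = 59/5

The H^1 norm (squared) on an interval (0, L) is
  ||u||_{H^1}^2 = ∫_0^L u(x)^2 dx + ∫_0^L u'(x)^2 dx.
Compute u'(x) = -4*x - 1.
Then u(x)^2 = 4*x**4 + 4*x**3 - 7*x**2 - 4*x + 4 and u'(x)^2 = 16*x**2 + 8*x + 1.
Integrate each monomial from 0 to 1 using ∫_0^1 c·x^n dx = c·1^(n+1)/(n+1):
  ∫_0^1 u(x)^2 dx = ∫_0^1 (4*x^4 + 4*x^3 - 7*x^2 - 4*x + 4) dx. Term by term:
    ∫_0^1 4*x^4 dx = 4/5;  ∫_0^1 4*x^3 dx = 1;  ∫_0^1 -7*x^2 dx = -7/3;
    ∫_0^1 -4*x dx = -2;  ∫_0^1 4 dx = 4.
  Sum: 4/5 + 1 − 7/3 − 2 + 4 = 22/15.
  ∫_0^1 u'(x)^2 dx = ∫_0^1 (16*x^2 + 8*x + 1) dx. Term by term:
    ∫_0^1 16*x^2 dx = 16/3;  ∫_0^1 8*x dx = 4;  ∫_0^1 1 dx = 1.
  Sum: 16/3 + 4 + 1 = 31/3.
Adding: ||u||_{H^1}^2 = 22/15 + 31/3 = 59/5.


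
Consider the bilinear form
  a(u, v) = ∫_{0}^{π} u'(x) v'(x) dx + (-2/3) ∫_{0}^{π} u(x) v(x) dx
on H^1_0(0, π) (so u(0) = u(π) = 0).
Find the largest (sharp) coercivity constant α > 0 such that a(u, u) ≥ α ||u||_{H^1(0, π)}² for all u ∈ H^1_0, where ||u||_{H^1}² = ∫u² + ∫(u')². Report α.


α = 1/6

Coercivity of a(·,·) on H^1_0(0, π) means a(u, u) ≥ α ||u||_{H^1}² for every u ∈ H^1_0.
The interval has length L = π, and Poincaré/coercivity depend only on L. Here a(u, u) = ∫(u')² + (-2/3)·∫u².
Here c = -2/3 < 0 with |c| < (π/L)² = 1, so coercivity still holds. The condition a(u,u) ≥ α||u||_{H^1}² reads (1−α)∫(u')² ≥ (α−c)∫u². Any admissible α is ≤ 1 (rapidly oscillating u have ∫u²/∫(u')² → 0), and α = 1 would force 0 ≥ (1−c)∫u², impossible since c < 1; so 1−α > 0. By the sharp Poincaré inequality on H^1_0 of an interval of length L, ∫(u')² ≥ (π/L)²∫u² with equality for the first sine mode sin(π(x−x₀)/L) (x₀ the left endpoint), so the inequality holds for all u iff (1−α)(π/L)² ≥ α − c, i.e. α ≤ ((π/L)² + c)/((π/L)² + 1) = (1 + c(L/π)²)/(1 + (L/π)²). (Direct route, valid since c ≤ 0: Poincaré gives c∫u² ≥ c(L/π)²∫(u')², so a(u,u) ≥ (1 + c(L/π)²)∫(u')², while ||u||_{H^1}² ≤ (1 + (L/π)²)∫(u')²; dividing yields the same α.) With (π/L)² = 1 and c = -2/3, the largest admissible constant is α = ((π/L)² + c)/((π/L)² + 1).
Simplifying, α = 1/6.


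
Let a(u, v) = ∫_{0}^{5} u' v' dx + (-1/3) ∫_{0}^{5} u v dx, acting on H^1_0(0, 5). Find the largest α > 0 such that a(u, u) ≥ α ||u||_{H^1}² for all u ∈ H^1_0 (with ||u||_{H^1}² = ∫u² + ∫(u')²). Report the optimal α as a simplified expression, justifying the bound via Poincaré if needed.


α = (-25/3 + π^2)/(π^2 + 25)

Coercivity of a(·,·) on H^1_0(0, 5) means a(u, u) ≥ α ||u||_{H^1}² for every u ∈ H^1_0.
The interval has length L = 5, and Poincaré/coercivity depend only on L. Here a(u, u) = ∫(u')² + (-1/3)·∫u².
Here c = -1/3 < 0 with |c| < (π/L)² = π^2/25, so coercivity still holds. The condition a(u,u) ≥ α||u||_{H^1}² reads (1−α)∫(u')² ≥ (α−c)∫u². Any admissible α is ≤ 1 (rapidly oscillating u have ∫u²/∫(u')² → 0), and α = 1 would force 0 ≥ (1−c)∫u², impossible since c < 1; so 1−α > 0. By the sharp Poincaré inequality on H^1_0 of an interval of length L, ∫(u')² ≥ (π/L)²∫u² with equality for the first sine mode sin(π(x−x₀)/L) (x₀ the left endpoint), so the inequality holds for all u iff (1−α)(π/L)² ≥ α − c, i.e. α ≤ ((π/L)² + c)/((π/L)² + 1) = (1 + c(L/π)²)/(1 + (L/π)²). (Direct route, valid since c ≤ 0: Poincaré gives c∫u² ≥ c(L/π)²∫(u')², so a(u,u) ≥ (1 + c(L/π)²)∫(u')², while ||u||_{H^1}² ≤ (1 + (L/π)²)∫(u')²; dividing yields the same α.) With (π/L)² = π^2/25 and c = -1/3, the largest admissible constant is α = ((π/L)² + c)/((π/L)² + 1).
Simplifying, α = (-25/3 + π^2)/(π^2 + 25).
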